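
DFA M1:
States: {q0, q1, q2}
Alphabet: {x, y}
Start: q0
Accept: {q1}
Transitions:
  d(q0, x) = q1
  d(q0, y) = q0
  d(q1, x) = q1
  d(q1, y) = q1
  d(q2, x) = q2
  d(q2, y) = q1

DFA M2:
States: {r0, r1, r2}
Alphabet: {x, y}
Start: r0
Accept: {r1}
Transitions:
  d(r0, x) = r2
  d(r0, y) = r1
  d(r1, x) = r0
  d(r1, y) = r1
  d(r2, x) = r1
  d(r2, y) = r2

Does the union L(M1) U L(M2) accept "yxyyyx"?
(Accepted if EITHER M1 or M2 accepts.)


M1: final=q1 accepted=True
M2: final=r0 accepted=False

Yes, union accepts


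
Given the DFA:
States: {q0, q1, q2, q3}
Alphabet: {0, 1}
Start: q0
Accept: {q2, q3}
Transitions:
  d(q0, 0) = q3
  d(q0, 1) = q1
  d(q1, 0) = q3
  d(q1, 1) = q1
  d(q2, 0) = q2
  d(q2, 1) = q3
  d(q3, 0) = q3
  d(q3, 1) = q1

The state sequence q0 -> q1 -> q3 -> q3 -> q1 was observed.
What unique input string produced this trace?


Trace back each transition to find the symbol:
  q0 --[1]--> q1
  q1 --[0]--> q3
  q3 --[0]--> q3
  q3 --[1]--> q1

"1001"


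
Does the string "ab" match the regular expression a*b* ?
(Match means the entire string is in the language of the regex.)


|string| = 2; first = 'a'; last = 'b'

Yes, "ab" matches a*b*


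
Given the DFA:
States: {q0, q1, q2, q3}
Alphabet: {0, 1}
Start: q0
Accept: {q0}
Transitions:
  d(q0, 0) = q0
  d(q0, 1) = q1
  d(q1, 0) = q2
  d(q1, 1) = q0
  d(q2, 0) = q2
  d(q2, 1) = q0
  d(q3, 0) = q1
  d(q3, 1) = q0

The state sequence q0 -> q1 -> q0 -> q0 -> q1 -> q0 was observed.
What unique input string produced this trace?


Trace back each transition to find the symbol:
  q0 --[1]--> q1
  q1 --[1]--> q0
  q0 --[0]--> q0
  q0 --[1]--> q1
  q1 --[1]--> q0

"11011"


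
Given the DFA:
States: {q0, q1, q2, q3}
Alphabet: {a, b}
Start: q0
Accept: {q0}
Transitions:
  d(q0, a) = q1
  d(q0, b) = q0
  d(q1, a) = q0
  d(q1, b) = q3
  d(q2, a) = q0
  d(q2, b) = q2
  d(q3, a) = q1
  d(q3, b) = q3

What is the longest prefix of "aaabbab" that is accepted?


Run the DFA, marking each prefix where the state is accepting:
  "" -> q0 [accept]
  "a" -> q1 [reject]
  "aa" -> q0 [accept]
  "aaa" -> q1 [reject]
  "aaab" -> q3 [reject]
  "aaabb" -> q3 [reject]
  "aaabba" -> q1 [reject]
  "aaabbab" -> q3 [reject]

"aa"


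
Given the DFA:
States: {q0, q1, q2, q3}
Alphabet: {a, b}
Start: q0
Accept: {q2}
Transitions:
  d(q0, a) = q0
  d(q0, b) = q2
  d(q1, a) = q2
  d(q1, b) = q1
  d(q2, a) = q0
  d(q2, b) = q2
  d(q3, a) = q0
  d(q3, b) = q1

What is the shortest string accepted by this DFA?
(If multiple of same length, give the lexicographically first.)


BFS by string length (lex-first path to each state shown):
  len 0: q0<-""
  len 1: q0<-"a", q2<-"b"
Found accept state at length 1.

"b"


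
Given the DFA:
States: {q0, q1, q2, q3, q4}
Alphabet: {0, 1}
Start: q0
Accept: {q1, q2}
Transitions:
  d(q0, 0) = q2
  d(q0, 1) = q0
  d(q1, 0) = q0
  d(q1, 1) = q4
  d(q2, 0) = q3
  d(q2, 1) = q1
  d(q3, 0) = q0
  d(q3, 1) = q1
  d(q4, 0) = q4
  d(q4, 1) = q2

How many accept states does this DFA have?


Accept states listed: {q1, q2}
Counting: q1(1) q2(2)

2


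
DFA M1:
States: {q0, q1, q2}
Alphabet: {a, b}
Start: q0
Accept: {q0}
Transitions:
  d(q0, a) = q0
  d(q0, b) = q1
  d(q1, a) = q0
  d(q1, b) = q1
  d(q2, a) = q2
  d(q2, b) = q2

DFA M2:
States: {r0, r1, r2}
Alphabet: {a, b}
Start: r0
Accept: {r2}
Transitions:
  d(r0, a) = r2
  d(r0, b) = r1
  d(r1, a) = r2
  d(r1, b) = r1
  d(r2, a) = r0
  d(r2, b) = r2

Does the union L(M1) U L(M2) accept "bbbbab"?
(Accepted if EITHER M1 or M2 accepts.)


M1: final=q1 accepted=False
M2: final=r2 accepted=True

Yes, union accepts


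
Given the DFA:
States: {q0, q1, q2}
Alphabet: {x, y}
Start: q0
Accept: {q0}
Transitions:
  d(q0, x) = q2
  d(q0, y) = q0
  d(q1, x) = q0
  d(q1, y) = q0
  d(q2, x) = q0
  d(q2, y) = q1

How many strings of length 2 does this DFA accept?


Enumerating all length-2 strings:
  "xx" -> q0 [accept]
  "xy" -> q1 [reject]
  "yx" -> q2 [reject]
  "yy" -> q0 [accept]

2 out of 4


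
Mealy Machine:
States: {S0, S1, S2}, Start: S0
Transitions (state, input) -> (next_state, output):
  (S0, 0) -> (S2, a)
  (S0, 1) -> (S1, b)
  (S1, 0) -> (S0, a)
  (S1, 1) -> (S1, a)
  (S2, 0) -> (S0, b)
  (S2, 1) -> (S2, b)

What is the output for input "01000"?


Step-by-step:
  (S0, 0) -> (S2, a)
  (S2, 1) -> (S2, b)
  (S2, 0) -> (S0, b)
  (S0, 0) -> (S2, a)
  (S2, 0) -> (S0, b)

"abbab"


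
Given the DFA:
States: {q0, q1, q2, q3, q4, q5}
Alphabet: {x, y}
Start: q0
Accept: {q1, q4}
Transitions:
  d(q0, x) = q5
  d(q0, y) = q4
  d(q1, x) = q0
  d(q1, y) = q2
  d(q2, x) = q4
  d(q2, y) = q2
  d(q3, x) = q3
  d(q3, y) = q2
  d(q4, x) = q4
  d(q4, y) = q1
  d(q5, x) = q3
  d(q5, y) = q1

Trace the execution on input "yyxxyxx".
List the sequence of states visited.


Input: yyxxyxx
d(q0, y) = q4
d(q4, y) = q1
d(q1, x) = q0
d(q0, x) = q5
d(q5, y) = q1
d(q1, x) = q0
d(q0, x) = q5


q0 -> q4 -> q1 -> q0 -> q5 -> q1 -> q0 -> q5


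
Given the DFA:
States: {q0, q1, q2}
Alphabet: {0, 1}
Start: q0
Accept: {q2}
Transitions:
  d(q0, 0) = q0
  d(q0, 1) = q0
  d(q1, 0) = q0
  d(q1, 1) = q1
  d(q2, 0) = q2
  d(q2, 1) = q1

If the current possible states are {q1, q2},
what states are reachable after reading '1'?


Apply transition on '1' from each current state:
  d(q1, 1) = q1
  d(q2, 1) = q1

{q1}


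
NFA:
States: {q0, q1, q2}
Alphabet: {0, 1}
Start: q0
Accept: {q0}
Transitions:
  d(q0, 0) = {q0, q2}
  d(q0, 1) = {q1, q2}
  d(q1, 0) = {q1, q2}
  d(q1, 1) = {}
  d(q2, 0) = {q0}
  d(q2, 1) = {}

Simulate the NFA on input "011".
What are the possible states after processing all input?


Start: {q0}
  --0--> {q0, q2}
  --1--> {q1, q2}
  --1--> {}

{} (empty set, no valid transitions)


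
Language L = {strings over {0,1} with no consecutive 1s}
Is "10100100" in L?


'11' does not occur

Yes, "10100100" is in L


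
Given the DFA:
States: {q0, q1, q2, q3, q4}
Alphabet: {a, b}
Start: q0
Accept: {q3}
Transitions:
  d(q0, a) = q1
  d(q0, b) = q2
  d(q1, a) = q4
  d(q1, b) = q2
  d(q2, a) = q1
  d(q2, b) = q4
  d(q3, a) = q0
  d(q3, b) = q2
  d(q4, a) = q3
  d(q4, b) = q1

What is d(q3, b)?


Looking up transition d(q3, b)

q2


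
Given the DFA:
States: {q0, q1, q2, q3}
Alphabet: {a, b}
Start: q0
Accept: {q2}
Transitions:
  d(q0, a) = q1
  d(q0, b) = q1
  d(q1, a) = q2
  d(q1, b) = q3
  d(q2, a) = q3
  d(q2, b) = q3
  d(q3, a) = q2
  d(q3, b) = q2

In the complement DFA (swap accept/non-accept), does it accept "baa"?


Trace: q0 -> q1 -> q2 -> q3
Final: q3
Original accept: {q2}
Complement: q3 is not in original accept

Yes, complement accepts (original rejects)


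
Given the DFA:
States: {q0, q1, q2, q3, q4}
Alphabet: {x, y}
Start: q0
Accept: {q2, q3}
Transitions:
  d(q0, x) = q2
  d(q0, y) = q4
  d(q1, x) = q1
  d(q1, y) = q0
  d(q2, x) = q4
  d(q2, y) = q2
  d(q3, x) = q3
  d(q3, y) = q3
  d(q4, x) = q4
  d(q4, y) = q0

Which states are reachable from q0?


BFS from q0:
  layer 0: {q0}
  layer 1: {q2, q4}

{q0, q2, q4}


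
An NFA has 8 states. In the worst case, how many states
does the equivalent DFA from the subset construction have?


Subset construction: one DFA state per subset of NFA states.
2^8 = 256

256


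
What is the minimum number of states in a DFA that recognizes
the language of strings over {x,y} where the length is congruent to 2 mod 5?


States track (length) mod 5.
Need 5 states: one per remainder 0..4; accept = remainder 2.

5


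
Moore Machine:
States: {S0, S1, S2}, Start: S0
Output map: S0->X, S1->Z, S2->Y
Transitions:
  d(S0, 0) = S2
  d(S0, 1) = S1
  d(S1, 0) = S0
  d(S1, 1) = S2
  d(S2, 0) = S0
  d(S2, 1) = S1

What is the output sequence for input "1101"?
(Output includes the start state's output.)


Start: S0 (output X)
  --1--> S1 (output Z)
  --1--> S2 (output Y)
  --0--> S0 (output X)
  --1--> S1 (output Z)

"XZYXZ"


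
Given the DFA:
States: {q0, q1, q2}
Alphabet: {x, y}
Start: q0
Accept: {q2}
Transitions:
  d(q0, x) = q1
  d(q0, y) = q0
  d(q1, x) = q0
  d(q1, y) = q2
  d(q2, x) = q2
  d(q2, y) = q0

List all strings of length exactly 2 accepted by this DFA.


All strings of length 2: 4 total
Accepted: 1

"xy"


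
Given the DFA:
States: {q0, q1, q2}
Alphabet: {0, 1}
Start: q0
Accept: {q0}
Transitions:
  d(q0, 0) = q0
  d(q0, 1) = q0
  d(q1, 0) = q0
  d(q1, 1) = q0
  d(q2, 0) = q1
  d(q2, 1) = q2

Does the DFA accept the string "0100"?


Trace: q0 -> q0 -> q0 -> q0 -> q0
Final state: q0
Accept states: {q0}

Yes, accepted (final state q0 is an accept state)


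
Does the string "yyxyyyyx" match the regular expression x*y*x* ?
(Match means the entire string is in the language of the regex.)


|string| = 8; first = 'y'; last = 'x'

No, "yyxyyyyx" does not match x*y*x*


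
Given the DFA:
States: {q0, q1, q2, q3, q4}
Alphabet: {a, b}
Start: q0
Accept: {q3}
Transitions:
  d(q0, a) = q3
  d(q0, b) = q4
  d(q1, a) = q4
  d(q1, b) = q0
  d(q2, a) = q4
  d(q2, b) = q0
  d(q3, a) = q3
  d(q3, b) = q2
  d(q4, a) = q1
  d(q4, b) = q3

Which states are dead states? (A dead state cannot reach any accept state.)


Forward reachability from each state:
  q0 -> reaches accept state q3 (live)
  q1 -> reaches accept state q3 (live)
  q2 -> reaches accept state q3 (live)
  q3 -> reaches accept state q3 (live)
  q4 -> reaches accept state q3 (live)

None (all states can reach an accept state)


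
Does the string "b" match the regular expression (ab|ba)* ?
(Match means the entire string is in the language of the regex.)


|string| = 1; first = 'b'; last = 'b'

No, "b" does not match (ab|ba)*


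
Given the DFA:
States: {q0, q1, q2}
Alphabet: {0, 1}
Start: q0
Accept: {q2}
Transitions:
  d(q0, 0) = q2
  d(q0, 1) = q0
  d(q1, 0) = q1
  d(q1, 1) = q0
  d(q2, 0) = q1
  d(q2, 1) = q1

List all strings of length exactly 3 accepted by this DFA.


All strings of length 3: 8 total
Accepted: 1

"110"


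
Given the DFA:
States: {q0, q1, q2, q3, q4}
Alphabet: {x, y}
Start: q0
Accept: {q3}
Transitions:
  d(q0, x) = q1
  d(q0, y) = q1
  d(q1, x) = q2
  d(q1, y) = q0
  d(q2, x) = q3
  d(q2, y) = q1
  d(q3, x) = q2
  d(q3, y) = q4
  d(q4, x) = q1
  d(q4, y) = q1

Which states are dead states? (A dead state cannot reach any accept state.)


Forward reachability from each state:
  q0 -> reaches accept state q3 (live)
  q1 -> reaches accept state q3 (live)
  q2 -> reaches accept state q3 (live)
  q3 -> reaches accept state q3 (live)
  q4 -> reaches accept state q3 (live)

None (all states can reach an accept state)


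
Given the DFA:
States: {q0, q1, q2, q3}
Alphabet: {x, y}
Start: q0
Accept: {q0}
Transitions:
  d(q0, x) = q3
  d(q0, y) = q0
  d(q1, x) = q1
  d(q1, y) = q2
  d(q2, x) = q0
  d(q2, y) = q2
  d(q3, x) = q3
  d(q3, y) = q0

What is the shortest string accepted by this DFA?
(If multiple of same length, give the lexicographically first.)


BFS by string length (lex-first path to each state shown):
  len 0: q0<-""
Found accept state at length 0.

"" (empty string)


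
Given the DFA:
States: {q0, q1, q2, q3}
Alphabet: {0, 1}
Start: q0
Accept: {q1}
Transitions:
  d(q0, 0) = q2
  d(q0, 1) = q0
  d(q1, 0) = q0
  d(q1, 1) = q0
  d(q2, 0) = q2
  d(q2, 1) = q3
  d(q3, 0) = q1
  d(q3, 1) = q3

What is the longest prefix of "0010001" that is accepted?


Run the DFA, marking each prefix where the state is accepting:
  "" -> q0 [reject]
  "0" -> q2 [reject]
  "00" -> q2 [reject]
  "001" -> q3 [reject]
  "0010" -> q1 [accept]
  "00100" -> q0 [reject]
  "001000" -> q2 [reject]
  "0010001" -> q3 [reject]

"0010"


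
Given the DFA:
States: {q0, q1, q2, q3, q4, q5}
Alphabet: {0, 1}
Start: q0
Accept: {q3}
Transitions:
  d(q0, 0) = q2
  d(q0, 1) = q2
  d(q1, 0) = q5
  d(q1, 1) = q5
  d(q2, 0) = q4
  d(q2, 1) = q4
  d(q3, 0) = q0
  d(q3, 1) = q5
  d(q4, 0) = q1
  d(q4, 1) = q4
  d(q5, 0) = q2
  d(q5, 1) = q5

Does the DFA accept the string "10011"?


Trace: q0 -> q2 -> q4 -> q1 -> q5 -> q5
Final state: q5
Accept states: {q3}

No, rejected (final state q5 is not an accept state)


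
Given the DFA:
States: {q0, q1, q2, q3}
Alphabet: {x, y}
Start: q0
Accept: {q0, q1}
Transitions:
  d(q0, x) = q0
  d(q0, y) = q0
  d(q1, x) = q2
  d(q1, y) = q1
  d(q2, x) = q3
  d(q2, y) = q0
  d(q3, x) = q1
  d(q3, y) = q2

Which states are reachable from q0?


BFS from q0:
  layer 0: {q0}

{q0}


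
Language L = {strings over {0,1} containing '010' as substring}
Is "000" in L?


'010' does not occur

No, "000" is not in L


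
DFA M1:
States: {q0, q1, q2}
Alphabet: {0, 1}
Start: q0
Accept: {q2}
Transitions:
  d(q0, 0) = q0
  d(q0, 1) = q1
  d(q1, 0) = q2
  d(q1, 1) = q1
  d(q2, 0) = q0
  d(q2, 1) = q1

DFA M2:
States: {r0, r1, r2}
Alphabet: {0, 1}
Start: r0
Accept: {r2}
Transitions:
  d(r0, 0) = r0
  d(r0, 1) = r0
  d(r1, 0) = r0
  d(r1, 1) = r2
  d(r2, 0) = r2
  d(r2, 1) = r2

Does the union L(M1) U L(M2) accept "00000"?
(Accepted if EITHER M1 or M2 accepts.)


M1: final=q0 accepted=False
M2: final=r0 accepted=False

No, union rejects (neither accepts)


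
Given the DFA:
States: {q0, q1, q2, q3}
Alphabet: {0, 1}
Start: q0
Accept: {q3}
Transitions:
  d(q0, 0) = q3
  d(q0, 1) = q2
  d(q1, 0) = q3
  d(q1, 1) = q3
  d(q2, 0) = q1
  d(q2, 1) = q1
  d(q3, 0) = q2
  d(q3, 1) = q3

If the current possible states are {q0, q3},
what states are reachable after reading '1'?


Apply transition on '1' from each current state:
  d(q0, 1) = q2
  d(q3, 1) = q3

{q2, q3}


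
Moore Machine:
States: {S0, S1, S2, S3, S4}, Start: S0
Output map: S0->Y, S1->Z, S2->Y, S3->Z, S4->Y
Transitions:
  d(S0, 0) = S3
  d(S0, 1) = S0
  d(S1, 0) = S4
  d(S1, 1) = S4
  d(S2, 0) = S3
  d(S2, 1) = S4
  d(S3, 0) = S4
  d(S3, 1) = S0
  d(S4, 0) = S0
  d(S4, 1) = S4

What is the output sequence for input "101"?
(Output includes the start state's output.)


Start: S0 (output Y)
  --1--> S0 (output Y)
  --0--> S3 (output Z)
  --1--> S0 (output Y)

"YYZY"


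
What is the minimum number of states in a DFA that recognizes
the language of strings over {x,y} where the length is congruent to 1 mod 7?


States track (length) mod 7.
Need 7 states: one per remainder 0..6; accept = remainder 1.

7


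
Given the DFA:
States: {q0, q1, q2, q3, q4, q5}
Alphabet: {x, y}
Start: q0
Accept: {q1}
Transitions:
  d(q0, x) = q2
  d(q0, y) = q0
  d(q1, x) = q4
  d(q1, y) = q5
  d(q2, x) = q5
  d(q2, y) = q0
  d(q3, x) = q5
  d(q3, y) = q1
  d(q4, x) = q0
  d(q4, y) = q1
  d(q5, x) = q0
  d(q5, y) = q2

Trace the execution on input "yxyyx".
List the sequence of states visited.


Input: yxyyx
d(q0, y) = q0
d(q0, x) = q2
d(q2, y) = q0
d(q0, y) = q0
d(q0, x) = q2


q0 -> q0 -> q2 -> q0 -> q0 -> q2


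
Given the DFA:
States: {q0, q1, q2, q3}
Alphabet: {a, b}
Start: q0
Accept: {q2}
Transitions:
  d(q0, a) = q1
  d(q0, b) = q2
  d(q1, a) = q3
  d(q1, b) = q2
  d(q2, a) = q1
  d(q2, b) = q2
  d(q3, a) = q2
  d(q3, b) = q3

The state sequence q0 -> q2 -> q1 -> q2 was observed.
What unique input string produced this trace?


Trace back each transition to find the symbol:
  q0 --[b]--> q2
  q2 --[a]--> q1
  q1 --[b]--> q2

"bab"


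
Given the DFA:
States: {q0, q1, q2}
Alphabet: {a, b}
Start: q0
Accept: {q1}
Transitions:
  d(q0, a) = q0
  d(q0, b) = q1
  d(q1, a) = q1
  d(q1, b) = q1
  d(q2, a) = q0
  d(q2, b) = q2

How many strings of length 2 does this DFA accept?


Enumerating all length-2 strings:
  "aa" -> q0 [reject]
  "ab" -> q1 [accept]
  "ba" -> q1 [accept]
  "bb" -> q1 [accept]

3 out of 4


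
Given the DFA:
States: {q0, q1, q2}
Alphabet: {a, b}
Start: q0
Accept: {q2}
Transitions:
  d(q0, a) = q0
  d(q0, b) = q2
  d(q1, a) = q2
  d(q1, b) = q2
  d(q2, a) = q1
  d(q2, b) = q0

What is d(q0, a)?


Looking up transition d(q0, a)

q0


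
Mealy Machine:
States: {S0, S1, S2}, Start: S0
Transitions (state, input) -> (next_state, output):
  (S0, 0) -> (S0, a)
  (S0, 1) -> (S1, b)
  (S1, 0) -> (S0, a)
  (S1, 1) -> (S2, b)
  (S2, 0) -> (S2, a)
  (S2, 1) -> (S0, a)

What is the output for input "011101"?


Step-by-step:
  (S0, 0) -> (S0, a)
  (S0, 1) -> (S1, b)
  (S1, 1) -> (S2, b)
  (S2, 1) -> (S0, a)
  (S0, 0) -> (S0, a)
  (S0, 1) -> (S1, b)

"abbaab"


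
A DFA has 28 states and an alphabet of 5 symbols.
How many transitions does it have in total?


Each state has exactly one transition per symbol.
28 * 5 = 140

140


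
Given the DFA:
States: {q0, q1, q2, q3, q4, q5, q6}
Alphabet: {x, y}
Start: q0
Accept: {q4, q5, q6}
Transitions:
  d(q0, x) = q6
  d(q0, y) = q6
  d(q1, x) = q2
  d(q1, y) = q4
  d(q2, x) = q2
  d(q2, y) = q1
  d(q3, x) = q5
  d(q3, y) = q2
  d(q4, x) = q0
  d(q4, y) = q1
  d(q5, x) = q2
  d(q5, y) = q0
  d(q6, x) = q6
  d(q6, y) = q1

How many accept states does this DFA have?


Accept states listed: {q4, q5, q6}
Counting: q4(1) q5(2) q6(3)

3


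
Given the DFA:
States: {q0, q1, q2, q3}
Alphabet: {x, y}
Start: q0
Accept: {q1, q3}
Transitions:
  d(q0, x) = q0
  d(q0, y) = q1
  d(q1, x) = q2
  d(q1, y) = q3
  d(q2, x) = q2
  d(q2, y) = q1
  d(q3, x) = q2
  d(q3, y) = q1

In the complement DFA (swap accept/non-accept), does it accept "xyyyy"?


Trace: q0 -> q0 -> q1 -> q3 -> q1 -> q3
Final: q3
Original accept: {q1, q3}
Complement: q3 is in original accept

No, complement rejects (original accepts)


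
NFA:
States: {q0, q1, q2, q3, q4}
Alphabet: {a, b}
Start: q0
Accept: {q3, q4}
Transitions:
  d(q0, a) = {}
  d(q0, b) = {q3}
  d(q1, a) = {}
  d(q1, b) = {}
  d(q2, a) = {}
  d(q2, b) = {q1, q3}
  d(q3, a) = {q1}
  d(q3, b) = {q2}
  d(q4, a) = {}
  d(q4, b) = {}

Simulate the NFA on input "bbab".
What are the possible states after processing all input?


Start: {q0}
  --b--> {q3}
  --b--> {q2}
  --a--> {}
  --b--> {}

{} (empty set, no valid transitions)


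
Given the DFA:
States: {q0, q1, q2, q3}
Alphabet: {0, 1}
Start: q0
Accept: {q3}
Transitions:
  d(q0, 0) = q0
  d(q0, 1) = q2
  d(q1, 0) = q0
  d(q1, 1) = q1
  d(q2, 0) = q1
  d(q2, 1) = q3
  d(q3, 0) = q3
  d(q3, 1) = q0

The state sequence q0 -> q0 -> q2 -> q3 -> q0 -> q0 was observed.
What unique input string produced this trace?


Trace back each transition to find the symbol:
  q0 --[0]--> q0
  q0 --[1]--> q2
  q2 --[1]--> q3
  q3 --[1]--> q0
  q0 --[0]--> q0

"01110"


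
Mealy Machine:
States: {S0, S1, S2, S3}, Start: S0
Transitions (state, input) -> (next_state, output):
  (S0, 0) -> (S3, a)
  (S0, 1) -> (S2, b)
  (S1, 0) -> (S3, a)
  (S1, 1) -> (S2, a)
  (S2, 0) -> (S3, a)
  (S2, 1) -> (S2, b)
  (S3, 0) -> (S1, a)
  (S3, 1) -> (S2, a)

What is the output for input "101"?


Step-by-step:
  (S0, 1) -> (S2, b)
  (S2, 0) -> (S3, a)
  (S3, 1) -> (S2, a)

"baa"


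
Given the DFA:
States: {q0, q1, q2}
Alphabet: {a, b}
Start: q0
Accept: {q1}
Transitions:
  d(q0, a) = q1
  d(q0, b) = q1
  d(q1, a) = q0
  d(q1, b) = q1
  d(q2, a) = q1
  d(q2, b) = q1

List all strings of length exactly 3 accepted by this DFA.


All strings of length 3: 8 total
Accepted: 6

"aaa", "aab", "abb", "baa", "bab", "bbb"


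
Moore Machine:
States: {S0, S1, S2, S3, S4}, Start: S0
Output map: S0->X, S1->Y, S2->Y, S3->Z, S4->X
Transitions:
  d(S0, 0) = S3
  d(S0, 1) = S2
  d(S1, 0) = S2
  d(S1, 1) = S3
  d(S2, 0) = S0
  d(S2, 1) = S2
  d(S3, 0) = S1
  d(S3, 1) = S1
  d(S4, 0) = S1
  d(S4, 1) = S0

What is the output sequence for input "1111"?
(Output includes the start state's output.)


Start: S0 (output X)
  --1--> S2 (output Y)
  --1--> S2 (output Y)
  --1--> S2 (output Y)
  --1--> S2 (output Y)

"XYYYY"


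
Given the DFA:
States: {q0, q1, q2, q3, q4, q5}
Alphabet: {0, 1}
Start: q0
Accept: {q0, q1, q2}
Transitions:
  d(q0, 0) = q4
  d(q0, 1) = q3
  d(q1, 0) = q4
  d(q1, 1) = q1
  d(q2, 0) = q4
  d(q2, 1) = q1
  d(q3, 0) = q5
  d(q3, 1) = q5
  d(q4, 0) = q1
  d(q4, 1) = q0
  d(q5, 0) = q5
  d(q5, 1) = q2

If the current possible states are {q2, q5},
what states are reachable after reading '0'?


Apply transition on '0' from each current state:
  d(q2, 0) = q4
  d(q5, 0) = q5

{q4, q5}


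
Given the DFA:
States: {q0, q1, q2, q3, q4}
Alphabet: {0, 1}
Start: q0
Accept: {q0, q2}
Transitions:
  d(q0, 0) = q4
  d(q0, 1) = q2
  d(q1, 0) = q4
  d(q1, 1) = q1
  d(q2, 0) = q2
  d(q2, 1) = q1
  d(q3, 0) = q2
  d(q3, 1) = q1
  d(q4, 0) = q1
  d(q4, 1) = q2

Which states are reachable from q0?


BFS from q0:
  layer 0: {q0}
  layer 1: {q2, q4}
  layer 2: {q1}

{q0, q1, q2, q4}


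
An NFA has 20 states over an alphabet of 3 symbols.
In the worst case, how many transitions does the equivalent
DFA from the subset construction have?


Subset construction: one DFA state per subset of NFA states = 2^20 = 1048576 states.
Each DFA state has 3 outgoing transitions: 1048576 * 3 = 3145728

3145728


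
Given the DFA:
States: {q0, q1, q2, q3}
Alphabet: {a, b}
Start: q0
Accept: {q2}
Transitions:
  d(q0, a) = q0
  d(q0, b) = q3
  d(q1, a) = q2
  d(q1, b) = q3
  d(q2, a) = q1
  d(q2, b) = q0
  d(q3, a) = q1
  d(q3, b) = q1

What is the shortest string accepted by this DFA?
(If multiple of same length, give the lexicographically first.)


BFS by string length (lex-first path to each state shown):
  len 0: q0<-""
  len 1: q0<-"a", q3<-"b"
  len 2: q0<-"aa", q1<-"ba", q3<-"ab"
  len 3: q0<-"aaa", q1<-"aba", q2<-"baa", q3<-"aab"
Found accept state at length 3.

"baa"


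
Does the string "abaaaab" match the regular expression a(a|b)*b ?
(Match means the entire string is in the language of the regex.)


|string| = 7; first = 'a'; last = 'b'

Yes, "abaaaab" matches a(a|b)*b


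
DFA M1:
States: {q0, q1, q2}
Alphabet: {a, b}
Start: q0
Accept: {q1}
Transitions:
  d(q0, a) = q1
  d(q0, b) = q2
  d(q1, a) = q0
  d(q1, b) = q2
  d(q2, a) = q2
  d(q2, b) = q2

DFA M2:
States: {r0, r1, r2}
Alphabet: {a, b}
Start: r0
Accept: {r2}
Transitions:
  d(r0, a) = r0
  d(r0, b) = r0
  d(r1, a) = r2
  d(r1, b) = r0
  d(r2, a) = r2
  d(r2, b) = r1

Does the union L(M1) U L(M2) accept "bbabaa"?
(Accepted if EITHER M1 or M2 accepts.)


M1: final=q2 accepted=False
M2: final=r0 accepted=False

No, union rejects (neither accepts)


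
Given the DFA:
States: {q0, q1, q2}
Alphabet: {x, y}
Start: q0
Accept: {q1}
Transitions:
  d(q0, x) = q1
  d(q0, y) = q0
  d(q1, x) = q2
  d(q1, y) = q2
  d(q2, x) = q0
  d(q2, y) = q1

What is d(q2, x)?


Looking up transition d(q2, x)

q0


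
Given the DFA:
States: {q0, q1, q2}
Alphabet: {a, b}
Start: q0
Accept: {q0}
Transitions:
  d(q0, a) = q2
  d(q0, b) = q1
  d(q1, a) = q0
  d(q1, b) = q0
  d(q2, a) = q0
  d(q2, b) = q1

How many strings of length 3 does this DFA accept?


Enumerating all length-3 strings:
  "aaa" -> q2 [reject]
  "aab" -> q1 [reject]
  "aba" -> q0 [accept]
  "abb" -> q0 [accept]
  "baa" -> q2 [reject]
  "bab" -> q1 [reject]
  "bba" -> q2 [reject]
  "bbb" -> q1 [reject]

2 out of 8


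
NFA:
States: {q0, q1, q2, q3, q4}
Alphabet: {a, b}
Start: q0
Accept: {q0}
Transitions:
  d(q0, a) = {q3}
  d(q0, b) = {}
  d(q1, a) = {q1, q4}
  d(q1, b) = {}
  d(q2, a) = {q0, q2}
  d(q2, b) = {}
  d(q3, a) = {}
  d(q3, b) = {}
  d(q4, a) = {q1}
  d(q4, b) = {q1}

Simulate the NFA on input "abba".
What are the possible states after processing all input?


Start: {q0}
  --a--> {q3}
  --b--> {}
  --b--> {}
  --a--> {}

{} (empty set, no valid transitions)


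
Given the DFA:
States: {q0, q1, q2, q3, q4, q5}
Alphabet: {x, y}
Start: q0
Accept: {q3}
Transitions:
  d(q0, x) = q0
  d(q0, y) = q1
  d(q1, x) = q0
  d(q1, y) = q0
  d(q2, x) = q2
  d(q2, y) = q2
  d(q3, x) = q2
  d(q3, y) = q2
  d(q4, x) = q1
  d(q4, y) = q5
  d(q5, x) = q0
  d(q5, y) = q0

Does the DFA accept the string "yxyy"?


Trace: q0 -> q1 -> q0 -> q1 -> q0
Final state: q0
Accept states: {q3}

No, rejected (final state q0 is not an accept state)


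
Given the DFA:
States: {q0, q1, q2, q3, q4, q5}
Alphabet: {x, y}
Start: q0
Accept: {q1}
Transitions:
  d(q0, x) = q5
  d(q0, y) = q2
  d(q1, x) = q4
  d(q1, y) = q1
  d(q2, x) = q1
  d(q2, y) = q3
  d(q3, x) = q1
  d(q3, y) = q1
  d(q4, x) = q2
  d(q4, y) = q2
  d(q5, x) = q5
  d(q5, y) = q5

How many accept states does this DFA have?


Accept states listed: {q1}
Counting: q1(1)

1


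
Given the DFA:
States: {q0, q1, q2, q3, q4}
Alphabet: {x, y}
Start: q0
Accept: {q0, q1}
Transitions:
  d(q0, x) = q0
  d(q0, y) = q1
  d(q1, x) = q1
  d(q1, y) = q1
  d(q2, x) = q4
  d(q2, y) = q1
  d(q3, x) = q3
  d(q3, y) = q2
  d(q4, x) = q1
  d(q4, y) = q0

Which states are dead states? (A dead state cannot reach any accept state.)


Forward reachability from each state:
  q0 -> reaches accept state q0 (live)
  q1 -> reaches accept state q1 (live)
  q2 -> reaches accept state q0 (live)
  q3 -> reaches accept state q0 (live)
  q4 -> reaches accept state q0 (live)

None (all states can reach an accept state)


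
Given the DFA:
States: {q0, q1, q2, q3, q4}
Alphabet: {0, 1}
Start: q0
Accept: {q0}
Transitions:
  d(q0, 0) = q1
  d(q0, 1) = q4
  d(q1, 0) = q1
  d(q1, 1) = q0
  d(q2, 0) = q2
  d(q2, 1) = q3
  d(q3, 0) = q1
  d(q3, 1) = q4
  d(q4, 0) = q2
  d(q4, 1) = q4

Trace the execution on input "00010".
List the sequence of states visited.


Input: 00010
d(q0, 0) = q1
d(q1, 0) = q1
d(q1, 0) = q1
d(q1, 1) = q0
d(q0, 0) = q1


q0 -> q1 -> q1 -> q1 -> q0 -> q1


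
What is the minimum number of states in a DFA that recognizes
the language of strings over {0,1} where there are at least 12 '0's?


States: count = 0, 1, ..., 11, and a final '>= 12' state.
Total: 12 + 1 = 13. Accept = '>= 12' state.

13


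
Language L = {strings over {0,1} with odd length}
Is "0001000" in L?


length = 7; 7 mod 2 = 1

Yes, "0001000" is in L


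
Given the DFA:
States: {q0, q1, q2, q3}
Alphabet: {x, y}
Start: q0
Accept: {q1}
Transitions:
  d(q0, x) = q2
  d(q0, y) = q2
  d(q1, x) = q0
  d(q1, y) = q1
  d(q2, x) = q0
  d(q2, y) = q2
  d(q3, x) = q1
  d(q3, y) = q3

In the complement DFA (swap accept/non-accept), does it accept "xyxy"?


Trace: q0 -> q2 -> q2 -> q0 -> q2
Final: q2
Original accept: {q1}
Complement: q2 is not in original accept

Yes, complement accepts (original rejects)


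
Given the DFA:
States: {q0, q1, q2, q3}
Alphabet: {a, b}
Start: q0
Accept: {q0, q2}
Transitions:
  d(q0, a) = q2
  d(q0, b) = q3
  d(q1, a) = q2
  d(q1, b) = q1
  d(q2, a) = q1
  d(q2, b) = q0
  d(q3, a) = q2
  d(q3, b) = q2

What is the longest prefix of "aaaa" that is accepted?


Run the DFA, marking each prefix where the state is accepting:
  "" -> q0 [accept]
  "a" -> q2 [accept]
  "aa" -> q1 [reject]
  "aaa" -> q2 [accept]
  "aaaa" -> q1 [reject]

"aaa"


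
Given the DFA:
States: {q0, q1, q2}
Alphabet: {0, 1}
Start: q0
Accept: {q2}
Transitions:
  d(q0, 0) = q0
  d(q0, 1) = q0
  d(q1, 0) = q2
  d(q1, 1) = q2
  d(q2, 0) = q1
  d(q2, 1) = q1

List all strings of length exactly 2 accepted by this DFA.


All strings of length 2: 4 total
Accepted: 0

None


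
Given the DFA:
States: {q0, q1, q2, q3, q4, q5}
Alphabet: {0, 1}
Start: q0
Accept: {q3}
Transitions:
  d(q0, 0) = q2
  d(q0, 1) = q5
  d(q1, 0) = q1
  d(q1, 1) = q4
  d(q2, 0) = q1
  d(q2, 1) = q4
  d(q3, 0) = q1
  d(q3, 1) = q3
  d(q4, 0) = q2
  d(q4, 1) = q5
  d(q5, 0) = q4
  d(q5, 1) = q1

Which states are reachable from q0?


BFS from q0:
  layer 0: {q0}
  layer 1: {q2, q5}
  layer 2: {q1, q4}

{q0, q1, q2, q4, q5}


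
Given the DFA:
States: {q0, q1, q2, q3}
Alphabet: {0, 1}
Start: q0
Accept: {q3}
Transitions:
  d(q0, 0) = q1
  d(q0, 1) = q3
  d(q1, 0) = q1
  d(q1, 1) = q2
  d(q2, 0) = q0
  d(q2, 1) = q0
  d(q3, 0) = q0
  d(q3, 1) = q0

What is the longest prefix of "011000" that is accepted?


Run the DFA, marking each prefix where the state is accepting:
  "" -> q0 [reject]
  "0" -> q1 [reject]
  "01" -> q2 [reject]
  "011" -> q0 [reject]
  "0110" -> q1 [reject]
  "01100" -> q1 [reject]
  "011000" -> q1 [reject]

No prefix is accepted


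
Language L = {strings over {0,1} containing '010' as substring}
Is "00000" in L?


'010' does not occur

No, "00000" is not in L


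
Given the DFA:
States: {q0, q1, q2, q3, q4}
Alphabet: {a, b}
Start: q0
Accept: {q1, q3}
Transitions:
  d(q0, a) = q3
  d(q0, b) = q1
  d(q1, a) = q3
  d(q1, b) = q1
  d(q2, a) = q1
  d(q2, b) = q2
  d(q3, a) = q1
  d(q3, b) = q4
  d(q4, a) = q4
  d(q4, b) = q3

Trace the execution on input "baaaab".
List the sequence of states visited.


Input: baaaab
d(q0, b) = q1
d(q1, a) = q3
d(q3, a) = q1
d(q1, a) = q3
d(q3, a) = q1
d(q1, b) = q1


q0 -> q1 -> q3 -> q1 -> q3 -> q1 -> q1


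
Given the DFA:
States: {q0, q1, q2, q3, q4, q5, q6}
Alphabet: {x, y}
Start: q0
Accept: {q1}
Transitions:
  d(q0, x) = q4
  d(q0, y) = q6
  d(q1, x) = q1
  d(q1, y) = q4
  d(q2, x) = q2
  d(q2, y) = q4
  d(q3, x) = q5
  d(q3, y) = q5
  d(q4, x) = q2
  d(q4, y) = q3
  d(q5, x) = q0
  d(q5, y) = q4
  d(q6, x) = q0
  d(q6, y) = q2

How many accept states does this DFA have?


Accept states listed: {q1}
Counting: q1(1)

1


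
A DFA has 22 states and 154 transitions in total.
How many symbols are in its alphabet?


Each state has exactly one transition per symbol.
|alphabet| = transitions / states = 154 / 22 = 7

7


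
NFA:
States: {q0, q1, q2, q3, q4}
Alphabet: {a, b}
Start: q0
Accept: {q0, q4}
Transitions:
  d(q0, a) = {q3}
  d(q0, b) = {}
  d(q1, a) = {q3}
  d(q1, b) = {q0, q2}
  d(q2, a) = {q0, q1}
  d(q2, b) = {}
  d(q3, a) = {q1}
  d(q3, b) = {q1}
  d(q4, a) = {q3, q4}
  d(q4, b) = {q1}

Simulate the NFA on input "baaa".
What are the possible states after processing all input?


Start: {q0}
  --b--> {}
  --a--> {}
  --a--> {}
  --a--> {}

{} (empty set, no valid transitions)


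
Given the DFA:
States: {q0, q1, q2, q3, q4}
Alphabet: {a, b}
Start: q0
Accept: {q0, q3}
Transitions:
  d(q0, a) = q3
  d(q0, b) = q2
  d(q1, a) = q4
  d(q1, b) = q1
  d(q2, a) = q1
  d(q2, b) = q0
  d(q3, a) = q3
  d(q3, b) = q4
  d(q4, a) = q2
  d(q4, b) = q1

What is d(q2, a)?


Looking up transition d(q2, a)

q1


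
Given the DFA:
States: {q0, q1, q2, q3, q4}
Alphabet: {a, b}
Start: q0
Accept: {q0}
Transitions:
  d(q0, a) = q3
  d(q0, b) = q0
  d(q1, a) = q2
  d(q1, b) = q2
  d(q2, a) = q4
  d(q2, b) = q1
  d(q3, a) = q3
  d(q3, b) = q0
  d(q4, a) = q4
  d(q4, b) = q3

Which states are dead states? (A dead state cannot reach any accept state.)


Forward reachability from each state:
  q0 -> reaches accept state q0 (live)
  q1 -> reaches accept state q0 (live)
  q2 -> reaches accept state q0 (live)
  q3 -> reaches accept state q0 (live)
  q4 -> reaches accept state q0 (live)

None (all states can reach an accept state)


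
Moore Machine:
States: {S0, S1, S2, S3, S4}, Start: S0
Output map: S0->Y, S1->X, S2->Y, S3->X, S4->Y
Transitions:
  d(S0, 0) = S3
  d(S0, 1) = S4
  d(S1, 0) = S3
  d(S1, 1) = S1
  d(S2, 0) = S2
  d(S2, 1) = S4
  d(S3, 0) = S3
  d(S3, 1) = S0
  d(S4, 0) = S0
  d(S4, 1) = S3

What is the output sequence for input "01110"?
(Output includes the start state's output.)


Start: S0 (output Y)
  --0--> S3 (output X)
  --1--> S0 (output Y)
  --1--> S4 (output Y)
  --1--> S3 (output X)
  --0--> S3 (output X)

"YXYYXX"


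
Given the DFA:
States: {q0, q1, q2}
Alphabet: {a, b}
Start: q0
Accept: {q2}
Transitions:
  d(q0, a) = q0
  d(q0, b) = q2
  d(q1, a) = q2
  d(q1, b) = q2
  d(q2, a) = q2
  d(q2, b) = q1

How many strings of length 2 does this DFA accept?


Enumerating all length-2 strings:
  "aa" -> q0 [reject]
  "ab" -> q2 [accept]
  "ba" -> q2 [accept]
  "bb" -> q1 [reject]

2 out of 4


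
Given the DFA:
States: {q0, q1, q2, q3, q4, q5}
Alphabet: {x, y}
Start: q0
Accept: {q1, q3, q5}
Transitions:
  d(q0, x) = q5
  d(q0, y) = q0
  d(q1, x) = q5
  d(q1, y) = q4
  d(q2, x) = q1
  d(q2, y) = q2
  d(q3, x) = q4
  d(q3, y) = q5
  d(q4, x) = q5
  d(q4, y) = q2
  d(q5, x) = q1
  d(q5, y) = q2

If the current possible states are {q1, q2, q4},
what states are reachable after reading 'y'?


Apply transition on 'y' from each current state:
  d(q1, y) = q4
  d(q2, y) = q2
  d(q4, y) = q2

{q2, q4}


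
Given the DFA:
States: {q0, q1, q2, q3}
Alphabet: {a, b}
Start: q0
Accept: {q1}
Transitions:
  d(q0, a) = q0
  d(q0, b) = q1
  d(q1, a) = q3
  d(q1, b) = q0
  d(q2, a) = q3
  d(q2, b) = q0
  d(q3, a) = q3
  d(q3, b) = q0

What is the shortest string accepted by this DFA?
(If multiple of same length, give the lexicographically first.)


BFS by string length (lex-first path to each state shown):
  len 0: q0<-""
  len 1: q0<-"a", q1<-"b"
Found accept state at length 1.

"b"


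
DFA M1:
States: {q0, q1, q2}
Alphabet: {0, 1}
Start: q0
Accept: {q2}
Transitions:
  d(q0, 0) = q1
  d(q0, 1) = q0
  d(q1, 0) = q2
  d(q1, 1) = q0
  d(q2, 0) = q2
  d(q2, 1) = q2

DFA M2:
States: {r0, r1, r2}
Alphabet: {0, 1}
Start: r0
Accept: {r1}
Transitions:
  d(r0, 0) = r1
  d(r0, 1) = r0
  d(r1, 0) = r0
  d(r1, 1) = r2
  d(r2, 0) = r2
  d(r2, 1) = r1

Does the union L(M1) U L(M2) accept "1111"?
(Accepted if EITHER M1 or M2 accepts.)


M1: final=q0 accepted=False
M2: final=r0 accepted=False

No, union rejects (neither accepts)


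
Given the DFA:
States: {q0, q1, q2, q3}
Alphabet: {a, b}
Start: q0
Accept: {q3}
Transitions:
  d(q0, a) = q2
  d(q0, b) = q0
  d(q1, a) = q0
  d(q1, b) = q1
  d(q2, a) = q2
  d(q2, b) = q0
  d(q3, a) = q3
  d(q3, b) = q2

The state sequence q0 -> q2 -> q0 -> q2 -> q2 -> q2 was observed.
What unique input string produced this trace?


Trace back each transition to find the symbol:
  q0 --[a]--> q2
  q2 --[b]--> q0
  q0 --[a]--> q2
  q2 --[a]--> q2
  q2 --[a]--> q2

"abaaa"


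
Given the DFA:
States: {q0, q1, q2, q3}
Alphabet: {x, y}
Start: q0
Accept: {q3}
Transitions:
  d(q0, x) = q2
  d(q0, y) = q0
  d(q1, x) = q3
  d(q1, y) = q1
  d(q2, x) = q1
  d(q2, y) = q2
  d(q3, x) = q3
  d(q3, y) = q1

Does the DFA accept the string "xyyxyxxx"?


Trace: q0 -> q2 -> q2 -> q2 -> q1 -> q1 -> q3 -> q3 -> q3
Final state: q3
Accept states: {q3}

Yes, accepted (final state q3 is an accept state)


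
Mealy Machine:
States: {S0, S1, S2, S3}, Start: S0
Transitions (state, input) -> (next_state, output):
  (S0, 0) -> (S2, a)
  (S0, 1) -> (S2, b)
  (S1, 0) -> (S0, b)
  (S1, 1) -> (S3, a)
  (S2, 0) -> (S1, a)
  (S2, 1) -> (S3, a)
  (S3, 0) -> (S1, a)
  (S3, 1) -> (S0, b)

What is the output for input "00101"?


Step-by-step:
  (S0, 0) -> (S2, a)
  (S2, 0) -> (S1, a)
  (S1, 1) -> (S3, a)
  (S3, 0) -> (S1, a)
  (S1, 1) -> (S3, a)

"aaaaa"


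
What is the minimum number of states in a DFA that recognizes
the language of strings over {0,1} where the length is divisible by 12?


States track (length) mod 12.
Need 12 states: one per remainder 0..11; accept = remainder 0.

12


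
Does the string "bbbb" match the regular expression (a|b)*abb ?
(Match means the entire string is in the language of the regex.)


|string| = 4; first = 'b'; last = 'b'

No, "bbbb" does not match (a|b)*abb


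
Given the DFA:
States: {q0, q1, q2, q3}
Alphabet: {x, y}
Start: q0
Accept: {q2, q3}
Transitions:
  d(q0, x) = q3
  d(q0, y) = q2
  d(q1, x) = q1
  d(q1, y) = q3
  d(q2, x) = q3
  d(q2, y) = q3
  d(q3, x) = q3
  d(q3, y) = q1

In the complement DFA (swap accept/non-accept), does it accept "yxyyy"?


Trace: q0 -> q2 -> q3 -> q1 -> q3 -> q1
Final: q1
Original accept: {q2, q3}
Complement: q1 is not in original accept

Yes, complement accepts (original rejects)


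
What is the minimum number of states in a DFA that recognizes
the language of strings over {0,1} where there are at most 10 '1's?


States: count = 0, 1, ..., 10 (all accepting; 11 states), plus a dead state for count > 10.
Total: 11 + 1 = 12.

12


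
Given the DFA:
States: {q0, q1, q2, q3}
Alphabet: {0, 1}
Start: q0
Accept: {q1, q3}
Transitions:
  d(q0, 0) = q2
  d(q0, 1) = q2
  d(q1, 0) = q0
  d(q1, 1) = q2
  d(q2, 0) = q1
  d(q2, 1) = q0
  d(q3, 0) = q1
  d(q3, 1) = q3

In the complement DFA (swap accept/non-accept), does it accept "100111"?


Trace: q0 -> q2 -> q1 -> q0 -> q2 -> q0 -> q2
Final: q2
Original accept: {q1, q3}
Complement: q2 is not in original accept

Yes, complement accepts (original rejects)


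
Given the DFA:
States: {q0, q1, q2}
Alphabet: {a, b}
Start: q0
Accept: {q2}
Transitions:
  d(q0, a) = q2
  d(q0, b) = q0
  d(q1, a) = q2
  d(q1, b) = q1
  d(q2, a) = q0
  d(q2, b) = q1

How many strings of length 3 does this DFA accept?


Enumerating all length-3 strings:
  "aaa" -> q2 [accept]
  "aab" -> q0 [reject]
  "aba" -> q2 [accept]
  "abb" -> q1 [reject]
  "baa" -> q0 [reject]
  "bab" -> q1 [reject]
  "bba" -> q2 [accept]
  "bbb" -> q0 [reject]

3 out of 8


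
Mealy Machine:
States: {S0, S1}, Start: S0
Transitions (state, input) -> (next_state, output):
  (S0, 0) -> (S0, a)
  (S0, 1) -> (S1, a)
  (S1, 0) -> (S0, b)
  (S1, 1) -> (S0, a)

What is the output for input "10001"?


Step-by-step:
  (S0, 1) -> (S1, a)
  (S1, 0) -> (S0, b)
  (S0, 0) -> (S0, a)
  (S0, 0) -> (S0, a)
  (S0, 1) -> (S1, a)

"abaaa"


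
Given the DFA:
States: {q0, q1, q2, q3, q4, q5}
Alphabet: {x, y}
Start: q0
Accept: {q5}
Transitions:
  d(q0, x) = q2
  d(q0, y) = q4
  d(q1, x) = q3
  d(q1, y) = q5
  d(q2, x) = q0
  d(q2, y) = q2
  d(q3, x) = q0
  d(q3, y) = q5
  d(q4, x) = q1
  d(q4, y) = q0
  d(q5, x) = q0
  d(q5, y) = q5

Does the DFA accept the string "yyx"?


Trace: q0 -> q4 -> q0 -> q2
Final state: q2
Accept states: {q5}

No, rejected (final state q2 is not an accept state)


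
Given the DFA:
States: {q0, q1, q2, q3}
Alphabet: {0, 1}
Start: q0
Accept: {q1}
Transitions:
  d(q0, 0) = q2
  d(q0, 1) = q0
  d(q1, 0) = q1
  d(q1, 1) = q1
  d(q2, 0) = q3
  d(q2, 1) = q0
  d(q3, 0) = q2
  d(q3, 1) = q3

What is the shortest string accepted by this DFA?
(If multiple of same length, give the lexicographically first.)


BFS by string length (lex-first path to each state shown):
  len 0: q0<-""
  len 1: q0<-"1", q2<-"0"
  len 2: q0<-"01", q2<-"10", q3<-"00"
  len 3: q0<-"011", q2<-"000", q3<-"001"
  len 4: q0<-"0001", q2<-"0010", q3<-"0000"
  len 5: q0<-"00011", q2<-"00000", q3<-"00001"
  len 6: q0<-"000001", q2<-"000010", q3<-"000000"
  len 7: q0<-"0000011", q2<-"0000000", q3<-"0000001"
  len 8: q0<-"00000001", q2<-"00000010", q3<-"00000000"

No string accepted (empty language)


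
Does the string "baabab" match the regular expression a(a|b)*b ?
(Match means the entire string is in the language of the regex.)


|string| = 6; first = 'b'; last = 'b'

No, "baabab" does not match a(a|b)*b


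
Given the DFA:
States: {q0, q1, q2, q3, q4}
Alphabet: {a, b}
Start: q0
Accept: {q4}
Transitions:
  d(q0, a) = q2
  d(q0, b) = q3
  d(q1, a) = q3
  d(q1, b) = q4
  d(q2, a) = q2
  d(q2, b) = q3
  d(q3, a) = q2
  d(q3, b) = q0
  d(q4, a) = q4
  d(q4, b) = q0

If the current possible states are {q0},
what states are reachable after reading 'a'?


Apply transition on 'a' from each current state:
  d(q0, a) = q2

{q2}


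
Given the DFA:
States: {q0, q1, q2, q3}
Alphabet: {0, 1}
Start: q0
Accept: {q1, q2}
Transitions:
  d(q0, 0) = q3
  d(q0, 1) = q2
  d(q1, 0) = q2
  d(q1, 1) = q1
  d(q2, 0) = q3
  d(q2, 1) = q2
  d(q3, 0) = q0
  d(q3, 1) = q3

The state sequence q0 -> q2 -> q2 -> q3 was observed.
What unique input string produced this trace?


Trace back each transition to find the symbol:
  q0 --[1]--> q2
  q2 --[1]--> q2
  q2 --[0]--> q3

"110"


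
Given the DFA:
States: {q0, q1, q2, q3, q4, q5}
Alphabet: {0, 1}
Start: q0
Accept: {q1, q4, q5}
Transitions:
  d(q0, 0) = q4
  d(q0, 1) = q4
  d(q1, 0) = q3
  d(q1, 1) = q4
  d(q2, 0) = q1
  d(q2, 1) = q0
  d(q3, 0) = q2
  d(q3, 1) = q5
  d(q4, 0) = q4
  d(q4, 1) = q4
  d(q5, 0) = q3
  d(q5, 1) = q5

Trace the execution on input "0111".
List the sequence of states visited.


Input: 0111
d(q0, 0) = q4
d(q4, 1) = q4
d(q4, 1) = q4
d(q4, 1) = q4


q0 -> q4 -> q4 -> q4 -> q4


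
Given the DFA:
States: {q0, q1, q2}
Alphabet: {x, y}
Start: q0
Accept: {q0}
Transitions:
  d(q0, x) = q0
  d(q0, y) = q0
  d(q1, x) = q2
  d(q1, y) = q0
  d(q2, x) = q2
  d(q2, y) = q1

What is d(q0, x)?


Looking up transition d(q0, x)

q0


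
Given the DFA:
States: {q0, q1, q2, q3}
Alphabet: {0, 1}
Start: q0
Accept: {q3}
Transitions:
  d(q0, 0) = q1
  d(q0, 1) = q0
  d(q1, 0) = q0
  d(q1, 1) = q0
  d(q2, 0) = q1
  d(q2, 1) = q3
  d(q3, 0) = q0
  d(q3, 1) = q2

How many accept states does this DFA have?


Accept states listed: {q3}
Counting: q3(1)

1


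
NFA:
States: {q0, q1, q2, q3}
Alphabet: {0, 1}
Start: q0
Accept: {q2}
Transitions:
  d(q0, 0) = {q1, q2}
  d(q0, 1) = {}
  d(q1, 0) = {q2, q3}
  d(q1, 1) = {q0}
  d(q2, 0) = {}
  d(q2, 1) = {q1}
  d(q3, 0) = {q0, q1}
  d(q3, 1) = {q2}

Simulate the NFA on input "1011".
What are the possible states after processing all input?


Start: {q0}
  --1--> {}
  --0--> {}
  --1--> {}
  --1--> {}

{} (empty set, no valid transitions)
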